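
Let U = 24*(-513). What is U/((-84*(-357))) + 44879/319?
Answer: 37275109/265727 ≈ 140.28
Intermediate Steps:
U = -12312
U/((-84*(-357))) + 44879/319 = -12312/((-84*(-357))) + 44879/319 = -12312/29988 + 44879*(1/319) = -12312*1/29988 + 44879/319 = -342/833 + 44879/319 = 37275109/265727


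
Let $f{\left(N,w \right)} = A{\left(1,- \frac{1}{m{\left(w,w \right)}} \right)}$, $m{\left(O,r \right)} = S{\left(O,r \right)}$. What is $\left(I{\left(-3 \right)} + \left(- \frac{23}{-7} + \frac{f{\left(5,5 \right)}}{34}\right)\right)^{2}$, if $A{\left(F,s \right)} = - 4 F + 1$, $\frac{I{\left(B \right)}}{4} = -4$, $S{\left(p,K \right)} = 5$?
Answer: $\frac{9284209}{56644} \approx 163.9$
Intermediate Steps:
$m{\left(O,r \right)} = 5$
$I{\left(B \right)} = -16$ ($I{\left(B \right)} = 4 \left(-4\right) = -16$)
$A{\left(F,s \right)} = 1 - 4 F$
$f{\left(N,w \right)} = -3$ ($f{\left(N,w \right)} = 1 - 4 = -3$)
$\left(I{\left(-3 \right)} + \left(- \frac{23}{-7} + \frac{f{\left(5,5 \right)}}{34}\right)\right)^{2} = \left(-16 - \left(- \frac{23}{7} + \frac{3}{34}\right)\right)^{2} = \left(-16 - - \frac{761}{238}\right)^{2} = \left(-16 + \left(\frac{23}{7} - \frac{3}{34}\right)\right)^{2} = \left(-16 + \frac{761}{238}\right)^{2} = \left(- \frac{3047}{238}\right)^{2} = \frac{9284209}{56644}$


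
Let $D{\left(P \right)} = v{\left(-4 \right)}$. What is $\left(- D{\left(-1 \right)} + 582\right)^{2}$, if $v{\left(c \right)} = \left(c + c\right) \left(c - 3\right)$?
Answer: $276676$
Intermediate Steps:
$v{\left(c \right)} = 2 c \left(-3 + c\right)$
$D{\left(P \right)} = 56$ ($D{\left(P \right)} = 2 \left(-4\right) \left(-3 - 4\right) = 2 \left(-4\right) \left(-7\right) = 56$)
$\left(- D{\left(-1 \right)} + 582\right)^{2} = \left(\left(-1\right) 56 + 582\right)^{2} = \left(-56 + 582\right)^{2} = 526^{2} = 276676$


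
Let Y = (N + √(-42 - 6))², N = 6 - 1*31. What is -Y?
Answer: -577 + 200*I*√3 ≈ -577.0 + 346.41*I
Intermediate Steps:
N = -25 (N = 6 - 31 = -25)
Y = (-25 + 4*I*√3)² (Y = (-25 + √(-42 - 6))² = (-25 + √(-48))² = (-25 + 4*I*√3)² ≈ 577.0 - 346.41*I)
-Y = -(577 - 200*I*√3) = -577 + 200*I*√3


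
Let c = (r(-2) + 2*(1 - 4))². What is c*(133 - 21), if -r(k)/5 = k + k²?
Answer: 28672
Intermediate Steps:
r(k) = -5*k - 5*k² (r(k) = -5*(k + k²) = -5*k - 5*k²)
c = 256 (c = (-5*(-2)*(1 - 2) + 2*(1 - 4))² = (-5*(-2)*(-1) + 2*(-3))² = (-10 - 6)² = (-16)² = 256)
c*(133 - 21) = 256*(133 - 21) = 256*112 = 28672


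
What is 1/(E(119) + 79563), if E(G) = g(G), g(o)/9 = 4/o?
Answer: 119/9468033 ≈ 1.2569e-5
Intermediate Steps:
g(o) = 36/o (g(o) = 9*(4/o) = 36/o)
E(G) = 36/G
1/(E(119) + 79563) = 1/(36/119 + 79563) = 1/(9468033/119) = 119/9468033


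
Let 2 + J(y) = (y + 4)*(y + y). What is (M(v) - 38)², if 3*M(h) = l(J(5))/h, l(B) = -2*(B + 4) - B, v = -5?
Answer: 88804/225 ≈ 394.68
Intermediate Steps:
J(y) = -2 + 2*y*(4 + y) (J(y) = -2 + (y + 4)*(y + y) = -2 + (4 + y)*(2*y) = -2 + 2*y*(4 + y))
l(B) = -8 - 3*B (l(B) = -2*(4 + B) - B = (-8 - 2*B) - B = -8 - 3*B)
M(h) = -272/(3*h) (M(h) = ((-8 - 3*(-2 + 2*5² + 8*5))/h)/3 = ((-8 - 3*(-2 + 2*25 + 40))/h)/3 = ((-8 - 3*(-2 + 50 + 40))/h)/3 = ((-8 - 3*88)/h)/3 = ((-8 - 264)/h)/3 = (-272/h)/3 = -272/(3*h))
(M(v) - 38)² = (-272/3/(-5) - 38)² = (-272/3*(-⅕) - 38)² = (272/15 - 38)² = (-298/15)² = 88804/225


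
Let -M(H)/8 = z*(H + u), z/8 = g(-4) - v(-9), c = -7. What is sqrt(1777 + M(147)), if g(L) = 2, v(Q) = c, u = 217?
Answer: I*sqrt(207887) ≈ 455.95*I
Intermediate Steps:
v(Q) = -7
z = 72 (z = 8*(2 - 1*(-7)) = 8*(2 + 7) = 8*9 = 72)
M(H) = -124992 - 576*H (M(H) = -576*(H + 217) = -576*(217 + H) = -8*(15624 + 72*H) = -124992 - 576*H)
sqrt(1777 + M(147)) = sqrt(1777 + (-124992 - 576*147)) = sqrt(1777 + (-124992 - 84672)) = sqrt(1777 - 209664) = sqrt(-207887) = I*sqrt(207887)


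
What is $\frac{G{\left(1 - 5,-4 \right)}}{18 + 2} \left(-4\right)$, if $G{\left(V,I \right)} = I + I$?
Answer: $\frac{8}{5} \approx 1.6$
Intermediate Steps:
$G{\left(V,I \right)} = 2 I$
$\frac{G{\left(1 - 5,-4 \right)}}{18 + 2} \left(-4\right) = \frac{2 \left(-4\right)}{18 + 2} \left(-4\right) = - \frac{8}{20} \left(-4\right) = \left(-8\right) \frac{1}{20} \left(-4\right) = \left(- \frac{2}{5}\right) \left(-4\right) = \frac{8}{5}$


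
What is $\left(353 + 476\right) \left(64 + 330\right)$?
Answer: $326626$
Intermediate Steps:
$\left(353 + 476\right) \left(64 + 330\right) = 829 \cdot 394 = 326626$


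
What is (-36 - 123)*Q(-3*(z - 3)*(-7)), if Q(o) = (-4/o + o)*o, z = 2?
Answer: -69483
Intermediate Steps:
Q(o) = o*(o - 4/o) (Q(o) = (o - 4/o)*o = o*(o - 4/o))
(-36 - 123)*Q(-3*(z - 3)*(-7)) = (-36 - 123)*(-4 + (-3*(2 - 3)*(-7))**2) = -159*(-4 + (-3*(-1)*(-7))**2) = -159*(-4 + (3*(-7))**2) = -159*(-4 + (-21)**2) = -159*(-4 + 441) = -159*437 = -69483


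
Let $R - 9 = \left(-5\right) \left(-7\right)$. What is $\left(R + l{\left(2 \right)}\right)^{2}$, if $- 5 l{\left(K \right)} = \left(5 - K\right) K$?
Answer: $\frac{45796}{25} \approx 1831.8$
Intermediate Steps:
$R = 44$ ($R = 9 - -35 = 9 + 35 = 44$)
$l{\left(K \right)} = - \frac{K \left(5 - K\right)}{5}$ ($l{\left(K \right)} = - \frac{\left(5 - K\right) K}{5} = - \frac{K \left(5 - K\right)}{5}$)
$\left(R + l{\left(2 \right)}\right)^{2} = \left(44 + \frac{1}{5} \cdot 2 \left(-5 + 2\right)\right)^{2} = \left(44 + \frac{1}{5} \cdot 2 \left(-3\right)\right)^{2} = \left(44 - \frac{6}{5}\right)^{2} = \left(\frac{214}{5}\right)^{2} = \frac{45796}{25}$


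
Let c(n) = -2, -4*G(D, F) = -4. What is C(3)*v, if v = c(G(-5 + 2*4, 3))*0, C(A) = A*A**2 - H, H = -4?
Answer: 0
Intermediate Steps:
G(D, F) = 1 (G(D, F) = -1/4*(-4) = 1)
C(A) = 4 + A**3 (C(A) = A*A**2 - 1*(-4) = A**3 + 4 = 4 + A**3)
v = 0 (v = -2*0 = 0)
C(3)*v = (4 + 3**3)*0 = (4 + 27)*0 = 31*0 = 0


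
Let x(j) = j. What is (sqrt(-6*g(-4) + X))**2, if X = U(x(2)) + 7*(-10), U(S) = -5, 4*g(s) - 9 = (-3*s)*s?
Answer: -33/2 ≈ -16.500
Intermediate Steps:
g(s) = 9/4 - 3*s**2/4 (g(s) = 9/4 + ((-3*s)*s)/4 = 9/4 + (-3*s**2)/4 = 9/4 - 3*s**2/4)
X = -75 (X = -5 + 7*(-10) = -5 - 70 = -75)
(sqrt(-6*g(-4) + X))**2 = (sqrt(-6*(9/4 - 3/4*(-4)**2) - 75))**2 = (sqrt(-6*(9/4 - 3/4*16) - 75))**2 = (sqrt(-6*(9/4 - 12) - 75))**2 = (sqrt(-6*(-39/4) - 75))**2 = (sqrt(117/2 - 75))**2 = (sqrt(-33/2))**2 = (I*sqrt(66)/2)**2 = -33/2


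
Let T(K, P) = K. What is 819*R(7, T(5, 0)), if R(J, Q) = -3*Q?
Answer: -12285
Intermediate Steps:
819*R(7, T(5, 0)) = 819*(-3*5) = 819*(-15) = -12285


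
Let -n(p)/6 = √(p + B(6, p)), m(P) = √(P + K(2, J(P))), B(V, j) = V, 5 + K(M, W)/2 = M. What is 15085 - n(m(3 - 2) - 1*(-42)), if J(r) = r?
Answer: 15085 + 6*√(48 + I*√5) ≈ 15127.0 + 0.96798*I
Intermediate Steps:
K(M, W) = -10 + 2*M
m(P) = √(-6 + P) (m(P) = √(P + (-10 + 2*2)) = √(P + (-10 + 4)) = √(P - 6) = √(-6 + P))
n(p) = -6*√(6 + p) (n(p) = -6*√(p + 6) = -6*√(6 + p))
15085 - n(m(3 - 2) - 1*(-42)) = 15085 - (-6)*√(6 + (√(-6 + (3 - 2)) - 1*(-42))) = 15085 - (-6)*√(6 + (√(-6 + 1) + 42)) = 15085 - (-6)*√(6 + (√(-5) + 42)) = 15085 - (-6)*√(6 + (I*√5 + 42)) = 15085 - (-6)*√(6 + (42 + I*√5)) = 15085 - (-6)*√(48 + I*√5) = 15085 + 6*√(48 + I*√5)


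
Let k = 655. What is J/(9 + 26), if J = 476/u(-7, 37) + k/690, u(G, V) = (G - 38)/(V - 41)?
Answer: 89549/72450 ≈ 1.2360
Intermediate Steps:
u(G, V) = (-38 + G)/(-41 + V)
J = 89549/2070 (J = 476/(((-38 - 7)/(-41 + 37))) + 655/690 = 476/((-45/(-4))) + 655*(1/690) = 476/((-¼*(-45))) + 131/138 = 476/(45/4) + 131/138 = 476*(4/45) + 131/138 = 1904/45 + 131/138 = 89549/2070 ≈ 43.260)
J/(9 + 26) = (89549/2070)/(9 + 26) = (89549/2070)/35 = (1/35)*(89549/2070) = 89549/72450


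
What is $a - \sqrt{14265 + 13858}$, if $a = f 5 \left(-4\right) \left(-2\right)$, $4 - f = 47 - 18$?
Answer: $-1000 - \sqrt{28123} \approx -1167.7$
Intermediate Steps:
$f = -25$ ($f = 4 - \left(47 - 18\right) = 4 - 29 = -25$)
$a = -1000$ ($a = - 25 \cdot 5 \left(-4\right) \left(-2\right) = - 25 \left(\left(-20\right) \left(-2\right)\right) = \left(-25\right) 40 = -1000$)
$a - \sqrt{14265 + 13858} = -1000 - \sqrt{14265 + 13858} = -1000 - \sqrt{28123}$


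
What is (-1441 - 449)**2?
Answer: 3572100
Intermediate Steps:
(-1441 - 449)**2 = (-1890)**2 = 3572100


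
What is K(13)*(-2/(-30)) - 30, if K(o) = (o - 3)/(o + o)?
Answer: -1169/39 ≈ -29.974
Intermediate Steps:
K(o) = (-3 + o)/(2*o) (K(o) = (-3 + o)/((2*o)) = (-3 + o)*(1/(2*o)) = (-3 + o)/(2*o))
K(13)*(-2/(-30)) - 30 = ((½)*(-3 + 13)/13)*(-2/(-30)) - 30 = ((½)*(1/13)*10)*(-2*(-1/30)) - 30 = (5/13)*(1/15) - 30 = 1/39 - 30 = -1169/39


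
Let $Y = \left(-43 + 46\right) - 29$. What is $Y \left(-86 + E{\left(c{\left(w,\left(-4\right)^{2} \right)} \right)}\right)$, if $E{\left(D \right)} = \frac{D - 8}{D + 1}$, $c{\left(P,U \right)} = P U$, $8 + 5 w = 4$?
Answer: $\frac{129220}{59} \approx 2190.2$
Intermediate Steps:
$w = - \frac{4}{5}$ ($w = - \frac{8}{5} + \frac{1}{5} \cdot 4 = - \frac{8}{5} + \frac{4}{5} = - \frac{4}{5} \approx -0.8$)
$E{\left(D \right)} = \frac{-8 + D}{1 + D}$
$Y = -26$ ($Y = 3 - 29 = -26$)
$Y \left(-86 + E{\left(c{\left(w,\left(-4\right)^{2} \right)} \right)}\right) = - 26 \left(-86 + \frac{-8 - \frac{4 \left(-4\right)^{2}}{5}}{1 - \frac{4 \left(-4\right)^{2}}{5}}\right) = - 26 \left(-86 + \frac{-8 - \frac{64}{5}}{1 - \frac{64}{5}}\right) = - 26 \left(-86 + \frac{1}{- \frac{59}{5}} \left(- \frac{104}{5}\right)\right) = - 26 \left(-86 - - \frac{104}{59}\right) = - 26 \left(-86 + \frac{104}{59}\right) = \left(-26\right) \left(- \frac{4970}{59}\right) = \frac{129220}{59}$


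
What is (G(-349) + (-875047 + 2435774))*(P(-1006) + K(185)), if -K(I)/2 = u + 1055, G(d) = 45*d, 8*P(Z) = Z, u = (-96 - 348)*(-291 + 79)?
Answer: -588627889137/2 ≈ -2.9431e+11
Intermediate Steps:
u = 94128 (u = -444*(-212) = 94128)
P(Z) = Z/8
K(I) = -190366 (K(I) = -2*(94128 + 1055) = -2*95183 = -190366)
(G(-349) + (-875047 + 2435774))*(P(-1006) + K(185)) = (45*(-349) + (-875047 + 2435774))*((1/8)*(-1006) - 190366) = (-15705 + 1560727)*(-503/4 - 190366) = 1545022*(-761967/4) = -588627889137/2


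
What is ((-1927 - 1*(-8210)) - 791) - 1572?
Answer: 3920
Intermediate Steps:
((-1927 - 1*(-8210)) - 791) - 1572 = ((-1927 + 8210) - 791) - 1572 = (6283 - 791) - 1572 = 5492 - 1572 = 3920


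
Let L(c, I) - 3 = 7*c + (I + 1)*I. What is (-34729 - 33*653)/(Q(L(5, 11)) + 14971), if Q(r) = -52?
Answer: -56278/14919 ≈ -3.7722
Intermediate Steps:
L(c, I) = 3 + 7*c + I*(1 + I) (L(c, I) = 3 + (7*c + (I + 1)*I) = 3 + (7*c + (1 + I)*I) = 3 + (7*c + I*(1 + I)) = 3 + 7*c + I*(1 + I))
(-34729 - 33*653)/(Q(L(5, 11)) + 14971) = (-34729 - 33*653)/(-52 + 14971) = (-34729 - 21549)/14919 = -56278*1/14919 = -56278/14919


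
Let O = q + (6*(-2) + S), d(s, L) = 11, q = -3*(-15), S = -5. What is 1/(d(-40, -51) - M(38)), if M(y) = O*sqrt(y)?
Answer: -11/29671 - 28*sqrt(38)/29671 ≈ -0.0061880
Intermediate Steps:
q = 45
O = 28 (O = 45 + (6*(-2) - 5) = 45 + (-12 - 5) = 45 - 17 = 28)
M(y) = 28*sqrt(y)
1/(d(-40, -51) - M(38)) = 1/(11 - 28*sqrt(38))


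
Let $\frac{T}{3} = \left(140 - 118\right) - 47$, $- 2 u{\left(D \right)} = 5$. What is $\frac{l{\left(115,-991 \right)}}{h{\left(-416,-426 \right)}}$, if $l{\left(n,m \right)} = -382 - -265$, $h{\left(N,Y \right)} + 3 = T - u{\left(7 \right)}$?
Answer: $\frac{234}{151} \approx 1.5497$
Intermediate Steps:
$u{\left(D \right)} = - \frac{5}{2}$ ($u{\left(D \right)} = \left(- \frac{1}{2}\right) 5 = - \frac{5}{2}$)
$T = -75$ ($T = 3 \left(\left(140 - 118\right) - 47\right) = 3 \left(22 - 47\right) = 3 \left(-25\right) = -75$)
$h{\left(N,Y \right)} = - \frac{151}{2}$ ($h{\left(N,Y \right)} = -3 - \frac{145}{2} = - \frac{151}{2}$)
$l{\left(n,m \right)} = -117$ ($l{\left(n,m \right)} = -382 + 265 = -117$)
$\frac{l{\left(115,-991 \right)}}{h{\left(-416,-426 \right)}} = - \frac{117}{- \frac{151}{2}} = \left(-117\right) \left(- \frac{2}{151}\right) = \frac{234}{151}$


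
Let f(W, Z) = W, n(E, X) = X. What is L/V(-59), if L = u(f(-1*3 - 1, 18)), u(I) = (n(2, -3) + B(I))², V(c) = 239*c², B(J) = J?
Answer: 49/831959 ≈ 5.8897e-5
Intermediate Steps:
u(I) = (-3 + I)²
L = 49 (L = (-3 + (-1*3 - 1))² = (-3 + (-3 - 1))² = (-3 - 4)² = (-7)² = 49)
L/V(-59) = 49/((239*(-59)²)) = 49/((239*3481)) = 49/831959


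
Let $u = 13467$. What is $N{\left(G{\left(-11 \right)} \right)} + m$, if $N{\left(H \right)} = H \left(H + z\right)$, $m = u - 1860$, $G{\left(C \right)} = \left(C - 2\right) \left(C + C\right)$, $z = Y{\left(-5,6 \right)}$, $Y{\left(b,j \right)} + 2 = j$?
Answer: $94547$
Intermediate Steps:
$Y{\left(b,j \right)} = -2 + j$
$z = 4$ ($z = -2 + 6 = 4$)
$G{\left(C \right)} = 2 C \left(-2 + C\right)$ ($G{\left(C \right)} = \left(-2 + C\right) 2 C = 2 C \left(-2 + C\right)$)
$m = 11607$ ($m = 13467 - 1860 = 11607$)
$N{\left(H \right)} = H \left(4 + H\right)$ ($N{\left(H \right)} = H \left(H + 4\right) = H \left(4 + H\right)$)
$N{\left(G{\left(-11 \right)} \right)} + m = 2 \left(-11\right) \left(-2 - 11\right) \left(4 + 2 \left(-11\right) \left(-2 - 11\right)\right) + 11607 = 2 \left(-11\right) \left(-13\right) \left(4 + 2 \left(-11\right) \left(-13\right)\right) + 11607 = 286 \left(4 + 286\right) + 11607 = 286 \cdot 290 + 11607 = 82940 + 11607 = 94547$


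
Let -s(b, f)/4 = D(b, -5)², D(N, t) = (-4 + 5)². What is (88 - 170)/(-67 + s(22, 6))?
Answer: 82/71 ≈ 1.1549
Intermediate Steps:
D(N, t) = 1 (D(N, t) = 1² = 1)
s(b, f) = -4 (s(b, f) = -4*1² = -4*1 = -4)
(88 - 170)/(-67 + s(22, 6)) = (88 - 170)/(-67 - 4) = -82/(-71) = -82*(-1/71) = 82/71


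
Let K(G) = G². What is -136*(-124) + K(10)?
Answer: 16964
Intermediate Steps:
-136*(-124) + K(10) = -136*(-124) + 10² = 16864 + 100 = 16964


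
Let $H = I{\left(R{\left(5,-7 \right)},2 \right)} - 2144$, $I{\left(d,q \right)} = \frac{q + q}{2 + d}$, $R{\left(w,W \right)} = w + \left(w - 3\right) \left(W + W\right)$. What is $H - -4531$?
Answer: $\frac{50123}{21} \approx 2386.8$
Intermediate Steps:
$R{\left(w,W \right)} = w + 2 W \left(-3 + w\right)$ ($R{\left(w,W \right)} = w + \left(-3 + w\right) 2 W = w + 2 W \left(-3 + w\right)$)
$I{\left(d,q \right)} = \frac{2 q}{2 + d}$
$H = - \frac{45028}{21}$ ($H = 2 \cdot 2 \frac{1}{2 + \left(5 - -42 + 2 \left(-7\right) 5\right)} - 2144 = 2 \cdot 2 \frac{1}{2 + \left(5 + 42 - 70\right)} - 2144 = 2 \cdot 2 \frac{1}{2 - 23} - 2144 = 2 \cdot 2 \frac{1}{-21} - 2144 = 2 \cdot 2 \left(- \frac{1}{21}\right) - 2144 = - \frac{4}{21} - 2144 = - \frac{45028}{21} \approx -2144.2$)
$H - -4531 = - \frac{45028}{21} - -4531 = - \frac{45028}{21} + 4531 = \frac{50123}{21}$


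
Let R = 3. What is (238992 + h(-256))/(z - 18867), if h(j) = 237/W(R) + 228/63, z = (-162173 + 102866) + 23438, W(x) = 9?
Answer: -5019461/1149456 ≈ -4.3668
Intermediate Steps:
z = -35869 (z = -59307 + 23438 = -35869)
h(j) = 629/21 (h(j) = 237/9 + 228/63 = 237*(1/9) + 228*(1/63) = 79/3 + 76/21 = 629/21)
(238992 + h(-256))/(z - 18867) = (238992 + 629/21)/(-35869 - 18867) = (5019461/21)/(-54736) = (5019461/21)*(-1/54736) = -5019461/1149456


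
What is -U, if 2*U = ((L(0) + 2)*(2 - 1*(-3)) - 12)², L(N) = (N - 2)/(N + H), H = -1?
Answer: -32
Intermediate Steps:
L(N) = (-2 + N)/(-1 + N) (L(N) = (N - 2)/(N - 1) = (-2 + N)/(-1 + N))
U = 32 (U = (((-2 + 0)/(-1 + 0) + 2)*(2 - 1*(-3)) - 12)²/2 = ((-2/(-1) + 2)*(2 + 3) - 12)²/2 = ((-1*(-2) + 2)*5 - 12)²/2 = ((2 + 2)*5 - 12)²/2 = (4*5 - 12)²/2 = (20 - 12)²/2 = (½)*8² = (½)*64 = 32)
-U = -1*32 = -32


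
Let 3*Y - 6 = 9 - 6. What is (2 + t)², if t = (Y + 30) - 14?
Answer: 441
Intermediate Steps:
Y = 3 (Y = 2 + (9 - 6)/3 = 2 + (⅓)*3 = 2 + 1 = 3)
t = 19 (t = (3 + 30) - 14 = 33 - 14 = 19)
(2 + t)² = (2 + 19)² = 21² = 441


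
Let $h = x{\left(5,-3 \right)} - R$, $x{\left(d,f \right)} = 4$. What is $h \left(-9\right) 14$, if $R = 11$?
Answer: $882$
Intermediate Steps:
$h = -7$ ($h = 4 - 11 = -7$)
$h \left(-9\right) 14 = \left(-7\right) \left(-9\right) 14 = 63 \cdot 14 = 882$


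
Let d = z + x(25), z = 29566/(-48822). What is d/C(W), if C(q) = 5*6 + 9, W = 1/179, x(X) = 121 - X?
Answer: 2328673/952029 ≈ 2.4460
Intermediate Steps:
z = -14783/24411 (z = 29566*(-1/48822) = -14783/24411 ≈ -0.60559)
W = 1/179 ≈ 0.0055866
d = 2328673/24411 (d = -14783/24411 + (121 - 1*25) = -14783/24411 + (121 - 25) = -14783/24411 + 96 = 2328673/24411 ≈ 95.394)
C(q) = 39 (C(q) = 30 + 9 = 39)
d/C(W) = (2328673/24411)/39 = (2328673/24411)*(1/39) = 2328673/952029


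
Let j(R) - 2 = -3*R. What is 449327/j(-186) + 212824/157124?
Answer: 17679809247/21997360 ≈ 803.72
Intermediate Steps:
j(R) = 2 - 3*R
449327/j(-186) + 212824/157124 = 449327/(2 - 3*(-186)) + 212824/157124 = 449327/(2 + 558) + 212824*(1/157124) = 449327/560 + 53206/39281 = 17679809247/21997360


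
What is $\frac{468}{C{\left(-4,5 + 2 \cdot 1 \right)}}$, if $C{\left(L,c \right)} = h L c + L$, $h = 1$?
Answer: $- \frac{117}{8} \approx -14.625$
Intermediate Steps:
$C{\left(L,c \right)} = L + L c$ ($C{\left(L,c \right)} = 1 L c + L = L c + L = L + L c$)
$\frac{468}{C{\left(-4,5 + 2 \cdot 1 \right)}} = \frac{468}{\left(-4\right) \left(1 + \left(5 + 2 \cdot 1\right)\right)} = \frac{468}{\left(-4\right) \left(1 + \left(5 + 2\right)\right)} = \frac{468}{\left(-4\right) \left(1 + 7\right)} = \frac{468}{\left(-4\right) 8} = \frac{468}{-32} = 468 \left(- \frac{1}{32}\right) = - \frac{117}{8}$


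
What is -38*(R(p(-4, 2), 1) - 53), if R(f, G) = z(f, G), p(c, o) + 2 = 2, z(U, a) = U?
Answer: 2014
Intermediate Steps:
p(c, o) = 0 (p(c, o) = -2 + 2 = 0)
R(f, G) = f
-38*(R(p(-4, 2), 1) - 53) = -38*(0 - 53) = -38*(-53) = 2014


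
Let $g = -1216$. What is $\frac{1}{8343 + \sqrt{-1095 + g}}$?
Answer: $\frac{8343}{69607960} - \frac{i \sqrt{2311}}{69607960} \approx 0.00011986 - 6.9062 \cdot 10^{-7} i$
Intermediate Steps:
$\frac{1}{8343 + \sqrt{-1095 + g}} = \frac{1}{8343 + \sqrt{-1095 - 1216}} = \frac{1}{8343 + \sqrt{-2311}} = \frac{1}{8343 + i \sqrt{2311}}$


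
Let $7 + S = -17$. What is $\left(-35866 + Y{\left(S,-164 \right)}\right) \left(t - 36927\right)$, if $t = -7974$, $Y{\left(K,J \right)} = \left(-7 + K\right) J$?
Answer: $1382142582$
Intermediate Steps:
$S = -24$ ($S = -7 - 17 = -24$)
$Y{\left(K,J \right)} = J \left(-7 + K\right)$
$\left(-35866 + Y{\left(S,-164 \right)}\right) \left(t - 36927\right) = \left(-35866 - 164 \left(-7 - 24\right)\right) \left(-7974 - 36927\right) = \left(-35866 - -5084\right) \left(-44901\right) = \left(-35866 + 5084\right) \left(-44901\right) = \left(-30782\right) \left(-44901\right) = 1382142582$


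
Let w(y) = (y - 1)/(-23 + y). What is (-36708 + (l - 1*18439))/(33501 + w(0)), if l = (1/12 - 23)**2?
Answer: -180907489/110955456 ≈ -1.6305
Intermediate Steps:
w(y) = (-1 + y)/(-23 + y)
l = 75625/144 (l = (1*(1/12) - 23)**2 = (1/12 - 23)**2 = (-275/12)**2 = 75625/144 ≈ 525.17)
(-36708 + (l - 1*18439))/(33501 + w(0)) = (-36708 + (75625/144 - 1*18439))/(33501 + (-1 + 0)/(-23 + 0)) = (-36708 + (75625/144 - 18439))/(33501 - 1/(-23)) = (-36708 - 2579591/144)/(33501 - 1/23*(-1)) = -7865543/(144*(33501 + 1/23)) = -7865543/(144*770524/23) = -7865543/144*23/770524 = -180907489/110955456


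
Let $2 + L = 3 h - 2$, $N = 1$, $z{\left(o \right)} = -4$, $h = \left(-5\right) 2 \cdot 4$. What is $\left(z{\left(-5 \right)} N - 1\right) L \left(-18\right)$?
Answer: $-11160$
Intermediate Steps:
$h = -40$ ($h = \left(-10\right) 4 = -40$)
$L = -124$ ($L = -2 + \left(3 \left(-40\right) - 2\right) = -2 - 122 = -124$)
$\left(z{\left(-5 \right)} N - 1\right) L \left(-18\right) = \left(\left(-4\right) 1 - 1\right) \left(-124\right) \left(-18\right) = \left(-4 - 1\right) \left(-124\right) \left(-18\right) = \left(-5\right) \left(-124\right) \left(-18\right) = 620 \left(-18\right) = -11160$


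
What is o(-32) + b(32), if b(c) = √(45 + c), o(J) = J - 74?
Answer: -106 + √77 ≈ -97.225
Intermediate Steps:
o(J) = -74 + J
o(-32) + b(32) = (-74 - 32) + √(45 + 32) = -106 + √77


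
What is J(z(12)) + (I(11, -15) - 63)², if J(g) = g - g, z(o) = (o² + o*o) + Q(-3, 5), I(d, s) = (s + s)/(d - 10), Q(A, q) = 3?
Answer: 8649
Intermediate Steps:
I(d, s) = 2*s/(-10 + d) (I(d, s) = (2*s)/(-10 + d) = 2*s/(-10 + d))
z(o) = 3 + 2*o² (z(o) = (o² + o*o) + 3 = (o² + o²) + 3 = 2*o² + 3 = 3 + 2*o²)
J(g) = 0
J(z(12)) + (I(11, -15) - 63)² = 0 + (2*(-15)/(-10 + 11) - 63)² = 0 + (2*(-15)/1 - 63)² = 0 + (2*(-15)*1 - 63)² = 0 + (-30 - 63)² = 0 + (-93)² = 0 + 8649 = 8649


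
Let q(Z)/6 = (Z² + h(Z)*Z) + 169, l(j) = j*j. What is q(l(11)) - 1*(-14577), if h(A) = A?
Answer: 191283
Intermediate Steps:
l(j) = j²
q(Z) = 1014 + 12*Z² (q(Z) = 6*((Z² + Z*Z) + 169) = 6*((Z² + Z²) + 169) = 6*(2*Z² + 169) = 6*(169 + 2*Z²) = 1014 + 12*Z²)
q(l(11)) - 1*(-14577) = (1014 + 12*(11²)²) - 1*(-14577) = (1014 + 12*121²) + 14577 = (1014 + 12*14641) + 14577 = (1014 + 175692) + 14577 = 176706 + 14577 = 191283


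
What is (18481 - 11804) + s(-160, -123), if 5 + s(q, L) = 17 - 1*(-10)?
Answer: 6699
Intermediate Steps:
s(q, L) = 22 (s(q, L) = -5 + (17 - 1*(-10)) = -5 + (17 + 10) = -5 + 27 = 22)
(18481 - 11804) + s(-160, -123) = (18481 - 11804) + 22 = 6677 + 22 = 6699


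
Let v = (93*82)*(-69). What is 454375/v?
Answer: -454375/526194 ≈ -0.86351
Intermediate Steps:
v = -526194 (v = 7626*(-69) = -526194)
454375/v = 454375/(-526194) = 454375*(-1/526194) = -454375/526194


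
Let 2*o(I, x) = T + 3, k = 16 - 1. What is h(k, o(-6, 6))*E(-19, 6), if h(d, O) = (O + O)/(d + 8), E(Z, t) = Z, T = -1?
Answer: -38/23 ≈ -1.6522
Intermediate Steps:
k = 15
o(I, x) = 1 (o(I, x) = (-1 + 3)/2 = (½)*2 = 1)
h(d, O) = 2*O/(8 + d) (h(d, O) = (2*O)/(8 + d) = 2*O/(8 + d))
h(k, o(-6, 6))*E(-19, 6) = (2*1/(8 + 15))*(-19) = (2*1/23)*(-19) = (2*1*(1/23))*(-19) = (2/23)*(-19) = -38/23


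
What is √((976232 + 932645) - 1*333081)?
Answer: 2*√393949 ≈ 1255.3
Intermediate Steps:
√((976232 + 932645) - 1*333081) = √(1908877 - 333081) = √1575796 = 2*√393949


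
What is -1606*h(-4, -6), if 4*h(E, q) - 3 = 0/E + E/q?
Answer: -8833/6 ≈ -1472.2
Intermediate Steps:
h(E, q) = ¾ + E/(4*q) (h(E, q) = ¾ + (0/E + E/q)/4 = ¾ + (0 + E/q)/4 = ¾ + (E/q)/4 = ¾ + E/(4*q))
-1606*h(-4, -6) = -803*(-4 + 3*(-6))/(2*(-6)) = -803*(-1)*(-4 - 18)/(2*6) = -803*(-1)*(-22)/(2*6) = -1606*11/12 = -8833/6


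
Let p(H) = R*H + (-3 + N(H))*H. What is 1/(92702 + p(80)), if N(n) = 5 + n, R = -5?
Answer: 1/98862 ≈ 1.0115e-5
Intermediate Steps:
p(H) = -5*H + H*(2 + H) (p(H) = -5*H + (-3 + (5 + H))*H = -5*H + (2 + H)*H = -5*H + H*(2 + H))
1/(92702 + p(80)) = 1/(92702 + 80*(-3 + 80)) = 1/(92702 + 80*77) = 1/(92702 + 6160) = 1/98862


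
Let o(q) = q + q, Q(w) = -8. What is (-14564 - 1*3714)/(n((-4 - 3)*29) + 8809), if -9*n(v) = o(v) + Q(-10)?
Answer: -18278/8855 ≈ -2.0641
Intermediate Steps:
o(q) = 2*q
n(v) = 8/9 - 2*v/9 (n(v) = -(2*v - 8)/9 = -(-8 + 2*v)/9 = 8/9 - 2*v/9)
(-14564 - 1*3714)/(n((-4 - 3)*29) + 8809) = (-14564 - 1*3714)/((8/9 - 2*(-4 - 3)*29/9) + 8809) = (-14564 - 3714)/((8/9 - (-14)*29/9) + 8809) = -18278/((8/9 - 2/9*(-203)) + 8809) = -18278/((8/9 + 406/9) + 8809) = -18278/(46 + 8809) = -18278/8855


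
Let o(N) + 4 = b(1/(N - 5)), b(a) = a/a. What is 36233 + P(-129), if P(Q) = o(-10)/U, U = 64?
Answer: 2318909/64 ≈ 36233.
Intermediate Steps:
b(a) = 1
o(N) = -3 (o(N) = -4 + 1 = -3)
P(Q) = -3/64
36233 + P(-129) = 36233 - 3/64 = 2318909/64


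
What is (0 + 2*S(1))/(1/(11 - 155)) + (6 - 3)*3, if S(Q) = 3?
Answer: -855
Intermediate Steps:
(0 + 2*S(1))/(1/(11 - 155)) + (6 - 3)*3 = (0 + 2*3)/(1/(11 - 155)) + (6 - 3)*3 = (0 + 6)/(1/(-144)) + 3*3 = 6/(-1/144) + 9 = -144*6 + 9 = -864 + 9 = -855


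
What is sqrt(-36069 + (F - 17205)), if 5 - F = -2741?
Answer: 4*I*sqrt(3158) ≈ 224.78*I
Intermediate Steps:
F = 2746 (F = 5 - 1*(-2741) = 5 + 2741 = 2746)
sqrt(-36069 + (F - 17205)) = sqrt(-36069 + (2746 - 17205)) = sqrt(-36069 - 14459) = sqrt(-50528) = 4*I*sqrt(3158)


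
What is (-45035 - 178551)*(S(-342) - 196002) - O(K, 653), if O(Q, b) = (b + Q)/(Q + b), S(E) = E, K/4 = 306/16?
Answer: 43899769583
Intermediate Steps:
K = 153/2 (K = 4*(306/16) = 4*(306*(1/16)) = 4*(153/8) = 153/2 ≈ 76.500)
O(Q, b) = 1 (O(Q, b) = (Q + b)/(Q + b) = 1)
(-45035 - 178551)*(S(-342) - 196002) - O(K, 653) = (-45035 - 178551)*(-342 - 196002) - 1*1 = -223586*(-196344) - 1 = 43899769584 - 1 = 43899769583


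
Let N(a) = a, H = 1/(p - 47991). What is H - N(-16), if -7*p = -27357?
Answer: 4937273/308580 ≈ 16.000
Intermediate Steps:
p = 27357/7 (p = -⅐*(-27357) = 27357/7 ≈ 3908.1)
H = -7/308580 (H = 1/(27357/7 - 47991) = 1/(-308580/7) = -7/308580 ≈ -2.2685e-5)
H - N(-16) = -7/308580 - 1*(-16) = -7/308580 + 16 = 4937273/308580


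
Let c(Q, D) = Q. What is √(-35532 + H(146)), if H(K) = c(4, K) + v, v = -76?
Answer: 6*I*√989 ≈ 188.69*I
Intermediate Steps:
H(K) = -72 (H(K) = 4 - 76 = -72)
√(-35532 + H(146)) = √(-35532 - 72) = √(-35604) = 6*I*√989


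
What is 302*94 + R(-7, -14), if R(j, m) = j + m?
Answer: 28367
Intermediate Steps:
302*94 + R(-7, -14) = 302*94 + (-7 - 14) = 28388 - 21 = 28367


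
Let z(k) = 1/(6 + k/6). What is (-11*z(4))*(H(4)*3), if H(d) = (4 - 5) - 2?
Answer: 297/20 ≈ 14.850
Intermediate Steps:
z(k) = 1/(6 + k/6) (z(k) = 1/(6 + k*(⅙)) = 1/(6 + k/6))
H(d) = -3 (H(d) = -1 - 2 = -3)
(-11*z(4))*(H(4)*3) = (-66/(36 + 4))*(-3*3) = -66/40*(-9) = -11*3/20*(-9) = -33/20*(-9) = 297/20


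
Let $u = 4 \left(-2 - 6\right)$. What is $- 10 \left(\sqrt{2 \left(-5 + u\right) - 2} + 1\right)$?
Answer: $-10 - 20 i \sqrt{19} \approx -10.0 - 87.178 i$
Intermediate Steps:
$u = -32$ ($u = 4 \left(-2 - 6\right) = 4 \left(-8\right) = -32$)
$- 10 \left(\sqrt{2 \left(-5 + u\right) - 2} + 1\right) = - 10 \left(\sqrt{2 \left(-5 - 32\right) - 2} + 1\right) = - 10 \left(\sqrt{2 \left(-37\right) - 2} + 1\right) = - 10 \left(\sqrt{-74 - 2} + 1\right) = - 10 \left(\sqrt{-76} + 1\right) = - 10 \left(2 i \sqrt{19} + 1\right) = - 10 \left(1 + 2 i \sqrt{19}\right) = -10 - 20 i \sqrt{19}$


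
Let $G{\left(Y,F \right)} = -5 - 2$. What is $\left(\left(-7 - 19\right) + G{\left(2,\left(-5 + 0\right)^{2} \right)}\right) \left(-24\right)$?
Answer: $792$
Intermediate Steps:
$G{\left(Y,F \right)} = -7$ ($G{\left(Y,F \right)} = -5 - 2 = -7$)
$\left(\left(-7 - 19\right) + G{\left(2,\left(-5 + 0\right)^{2} \right)}\right) \left(-24\right) = \left(\left(-7 - 19\right) - 7\right) \left(-24\right) = \left(-26 - 7\right) \left(-24\right) = \left(-33\right) \left(-24\right) = 792$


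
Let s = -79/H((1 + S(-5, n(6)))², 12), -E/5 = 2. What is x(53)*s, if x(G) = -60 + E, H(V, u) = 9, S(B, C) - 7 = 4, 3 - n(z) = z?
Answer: 5530/9 ≈ 614.44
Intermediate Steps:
E = -10 (E = -5*2 = -10)
n(z) = 3 - z
S(B, C) = 11 (S(B, C) = 7 + 4 = 11)
s = -79/9 ≈ -8.7778
x(G) = -70 (x(G) = -60 - 10 = -70)
x(53)*s = -70*(-79/9) = 5530/9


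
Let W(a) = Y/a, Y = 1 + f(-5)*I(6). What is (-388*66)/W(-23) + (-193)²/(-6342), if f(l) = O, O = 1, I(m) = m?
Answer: 533582255/6342 ≈ 84135.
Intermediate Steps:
f(l) = 1
Y = 7 (Y = 1 + 1*6 = 1 + 6 = 7)
W(a) = 7/a
(-388*66)/W(-23) + (-193)²/(-6342) = (-388*66)/((7/(-23))) + (-193)²/(-6342) = -25608/(7*(-1/23)) + 37249*(-1/6342) = -25608/(-7/23) - 37249/6342 = -25608*(-23/7) - 37249/6342 = 588984/7 - 37249/6342 = 533582255/6342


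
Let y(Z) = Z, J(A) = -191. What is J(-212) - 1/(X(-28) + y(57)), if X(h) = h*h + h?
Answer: -155284/813 ≈ -191.00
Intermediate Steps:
X(h) = h + h² (X(h) = h² + h = h + h²)
J(-212) - 1/(X(-28) + y(57)) = -191 - 1/(-28*(1 - 28) + 57) = -191 - 1/(-28*(-27) + 57) = -191 - 1/(756 + 57) = -191 - 1/813 = -155284/813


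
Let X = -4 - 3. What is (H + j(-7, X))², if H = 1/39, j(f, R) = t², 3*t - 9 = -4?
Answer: 107584/13689 ≈ 7.8592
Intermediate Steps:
t = 5/3 (t = 3 + (⅓)*(-4) = 3 - 4/3 = 5/3 ≈ 1.6667)
X = -7
j(f, R) = 25/9 (j(f, R) = (5/3)² = 25/9)
H = 1/39 ≈ 0.025641
(H + j(-7, X))² = (1/39 + 25/9)² = (328/117)² = 107584/13689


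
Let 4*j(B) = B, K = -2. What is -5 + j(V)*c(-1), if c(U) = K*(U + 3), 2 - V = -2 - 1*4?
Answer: -13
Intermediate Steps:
V = 8 (V = 2 - (-2 - 1*4) = 2 - (-2 - 4) = 2 - 1*(-6) = 2 + 6 = 8)
j(B) = B/4
c(U) = -6 - 2*U (c(U) = -2*(U + 3) = -2*(3 + U) = -6 - 2*U)
-5 + j(V)*c(-1) = -5 + ((¼)*8)*(-6 - 2*(-1)) = -5 + 2*(-6 + 2) = -5 + 2*(-4) = -5 - 8 = -13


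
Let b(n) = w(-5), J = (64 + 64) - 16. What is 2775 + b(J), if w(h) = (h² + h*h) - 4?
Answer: 2821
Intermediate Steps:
J = 112 (J = 128 - 16 = 112)
w(h) = -4 + 2*h² (w(h) = (h² + h²) - 4 = 2*h² - 4 = -4 + 2*h²)
b(n) = 46 (b(n) = -4 + 2*(-5)² = -4 + 2*25 = -4 + 50 = 46)
2775 + b(J) = 2775 + 46 = 2821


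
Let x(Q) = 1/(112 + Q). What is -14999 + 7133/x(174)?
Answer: 2025039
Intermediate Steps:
-14999 + 7133/x(174) = -14999 + 7133/(1/(112 + 174)) = -14999 + 7133/(1/286) = -14999 + 7133*286 = -14999 + 2040038 = 2025039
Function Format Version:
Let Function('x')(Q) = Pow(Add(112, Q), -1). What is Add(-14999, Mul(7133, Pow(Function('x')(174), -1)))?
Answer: 2025039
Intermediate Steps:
Add(-14999, Mul(7133, Pow(Function('x')(174), -1))) = Add(-14999, Mul(7133, Pow(Pow(Add(112, 174), -1), -1))) = Add(-14999, Mul(7133, Pow(Pow(286, -1), -1))) = Add(-14999, Mul(7133, Pow(Rational(1, 286), -1))) = Add(-14999, Mul(7133, 286)) = Add(-14999, 2040038) = 2025039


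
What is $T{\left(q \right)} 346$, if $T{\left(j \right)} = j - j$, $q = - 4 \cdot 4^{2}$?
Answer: $0$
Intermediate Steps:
$q = -64$ ($q = \left(-4\right) 16 = -64$)
$T{\left(j \right)} = 0$
$T{\left(q \right)} 346 = 0 \cdot 346 = 0$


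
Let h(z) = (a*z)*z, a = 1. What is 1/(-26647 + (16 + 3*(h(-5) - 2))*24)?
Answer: -1/24607 ≈ -4.0639e-5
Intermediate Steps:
h(z) = z**2 (h(z) = (1*z)*z = z*z = z**2)
1/(-26647 + (16 + 3*(h(-5) - 2))*24) = 1/(-26647 + (16 + 3*((-5)**2 - 2))*24) = 1/(-26647 + (16 + 3*(25 - 2))*24) = 1/(-26647 + (16 + 3*23)*24) = 1/(-26647 + (16 + 69)*24) = 1/(-26647 + 85*24) = 1/(-26647 + 2040) = 1/(-24607) = -1/24607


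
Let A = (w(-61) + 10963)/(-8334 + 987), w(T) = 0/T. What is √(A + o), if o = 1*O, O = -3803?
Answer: 2*I*√51340108647/7347 ≈ 61.681*I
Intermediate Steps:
w(T) = 0
A = -10963/7347 (A = (0 + 10963)/(-8334 + 987) = 10963/(-7347) = 10963*(-1/7347) = -10963/7347 ≈ -1.4922)
o = -3803 (o = 1*(-3803) = -3803)
√(A + o) = √(-10963/7347 - 3803) = √(-27951604/7347) = 2*I*√51340108647/7347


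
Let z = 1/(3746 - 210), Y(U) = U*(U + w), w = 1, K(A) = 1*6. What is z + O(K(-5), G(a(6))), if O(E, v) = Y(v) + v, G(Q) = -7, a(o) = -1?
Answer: 123761/3536 ≈ 35.000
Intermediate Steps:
K(A) = 6
Y(U) = U*(1 + U) (Y(U) = U*(U + 1) = U*(1 + U))
z = 1/3536 ≈ 0.00028281
O(E, v) = v + v*(1 + v) (O(E, v) = v*(1 + v) + v = v + v*(1 + v))
z + O(K(-5), G(a(6))) = 1/3536 - 7*(2 - 7) = 1/3536 - 7*(-5) = 1/3536 + 35 = 123761/3536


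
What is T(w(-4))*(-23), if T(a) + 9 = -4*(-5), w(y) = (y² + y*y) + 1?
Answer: -253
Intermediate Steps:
w(y) = 1 + 2*y² (w(y) = (y² + y²) + 1 = 2*y² + 1 = 1 + 2*y²)
T(a) = 11 (T(a) = -9 - 4*(-5) = -9 + 20 = 11)
T(w(-4))*(-23) = 11*(-23) = -253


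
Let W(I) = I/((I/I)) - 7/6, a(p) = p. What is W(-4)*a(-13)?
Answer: 403/6 ≈ 67.167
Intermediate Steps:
W(I) = -7/6 + I (W(I) = I/1 - 7*1/6 = I*1 - 7/6 = I - 7/6 = -7/6 + I)
W(-4)*a(-13) = (-7/6 - 4)*(-13) = -31/6*(-13) = 403/6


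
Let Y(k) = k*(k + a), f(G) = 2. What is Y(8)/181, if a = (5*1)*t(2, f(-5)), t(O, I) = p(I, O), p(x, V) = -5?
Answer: -136/181 ≈ -0.75138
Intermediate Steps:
t(O, I) = -5
a = -25 (a = (5*1)*(-5) = 5*(-5) = -25)
Y(k) = k*(-25 + k) (Y(k) = k*(k - 25) = k*(-25 + k))
Y(8)/181 = (8*(-25 + 8))/181 = (8*(-17))*(1/181) = -136*1/181 = -136/181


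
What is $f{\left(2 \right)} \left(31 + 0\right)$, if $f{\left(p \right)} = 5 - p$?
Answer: $93$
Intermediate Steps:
$f{\left(2 \right)} \left(31 + 0\right) = \left(5 - 2\right) \left(31 + 0\right) = \left(5 - 2\right) 31 = 3 \cdot 31 = 93$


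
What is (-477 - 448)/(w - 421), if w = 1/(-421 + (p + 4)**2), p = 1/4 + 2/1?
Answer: 5652675/2572747 ≈ 2.1971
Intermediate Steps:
p = 9/4 (p = 1*(1/4) + 2*1 = 1/4 + 2 = 9/4 ≈ 2.2500)
w = -16/6111 (w = 1/(-421 + (9/4 + 4)**2) = 1/(-421 + (25/4)**2) = 1/(-421 + 625/16) = 1/(-6111/16) = -16/6111 ≈ -0.0026182)
(-477 - 448)/(w - 421) = (-477 - 448)/(-16/6111 - 421) = -925/(-2572747/6111) = -925*(-6111/2572747) = 5652675/2572747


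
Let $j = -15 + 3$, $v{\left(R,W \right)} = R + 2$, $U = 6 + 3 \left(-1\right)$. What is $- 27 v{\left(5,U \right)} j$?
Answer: $2268$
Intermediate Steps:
$U = 3$ ($U = 6 - 3 = 3$)
$v{\left(R,W \right)} = 2 + R$
$j = -12$
$- 27 v{\left(5,U \right)} j = - 27 \left(2 + 5\right) \left(-12\right) = \left(-27\right) 7 \left(-12\right) = \left(-189\right) \left(-12\right) = 2268$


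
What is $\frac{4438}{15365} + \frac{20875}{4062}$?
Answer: $\frac{48395933}{8916090} \approx 5.4279$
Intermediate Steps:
$\frac{4438}{15365} + \frac{20875}{4062} = 4438 \cdot \frac{1}{15365} + 20875 \cdot \frac{1}{4062} = \frac{634}{2195} + \frac{20875}{4062} = \frac{48395933}{8916090}$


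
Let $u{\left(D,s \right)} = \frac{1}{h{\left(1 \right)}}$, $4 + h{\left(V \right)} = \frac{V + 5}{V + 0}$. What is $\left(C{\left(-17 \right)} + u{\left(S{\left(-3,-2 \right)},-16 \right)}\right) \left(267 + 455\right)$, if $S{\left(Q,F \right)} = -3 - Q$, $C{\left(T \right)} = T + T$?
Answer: $-24187$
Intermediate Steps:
$C{\left(T \right)} = 2 T$
$h{\left(V \right)} = -4 + \frac{5 + V}{V}$ ($h{\left(V \right)} = -4 + \frac{V + 5}{V + 0} = -4 + \frac{5 + V}{V}$)
$u{\left(D,s \right)} = \frac{1}{2}$ ($u{\left(D,s \right)} = \frac{1}{-3 + \frac{5}{1}} = \frac{1}{-3 + 5 \cdot 1} = \frac{1}{-3 + 5} = \frac{1}{2}$)
$\left(C{\left(-17 \right)} + u{\left(S{\left(-3,-2 \right)},-16 \right)}\right) \left(267 + 455\right) = \left(2 \left(-17\right) + \frac{1}{2}\right) \left(267 + 455\right) = \left(-34 + \frac{1}{2}\right) 722 = \left(- \frac{67}{2}\right) 722 = -24187$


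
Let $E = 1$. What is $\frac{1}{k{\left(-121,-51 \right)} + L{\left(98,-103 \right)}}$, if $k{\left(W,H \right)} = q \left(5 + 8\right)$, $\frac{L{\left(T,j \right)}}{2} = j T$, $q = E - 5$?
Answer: $- \frac{1}{20240} \approx -4.9407 \cdot 10^{-5}$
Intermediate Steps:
$q = -4$ ($q = 1 - 5 = -4$)
$L{\left(T,j \right)} = 2 T j$ ($L{\left(T,j \right)} = 2 j T = 2 T j$)
$k{\left(W,H \right)} = -52$ ($k{\left(W,H \right)} = - 4 \left(5 + 8\right) = \left(-4\right) 13 = -52$)
$\frac{1}{k{\left(-121,-51 \right)} + L{\left(98,-103 \right)}} = \frac{1}{-52 + 2 \cdot 98 \left(-103\right)} = \frac{1}{-52 - 20188} = \frac{1}{-20240} = - \frac{1}{20240}$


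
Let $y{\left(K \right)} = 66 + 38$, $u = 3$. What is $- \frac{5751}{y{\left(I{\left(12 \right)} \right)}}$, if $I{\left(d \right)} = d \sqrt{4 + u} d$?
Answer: $- \frac{5751}{104} \approx -55.298$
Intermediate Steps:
$I{\left(d \right)} = \sqrt{7} d^{2}$ ($I{\left(d \right)} = d \sqrt{4 + 3} d = d \sqrt{7} d = \sqrt{7} d^{2}$)
$y{\left(K \right)} = 104$
$- \frac{5751}{y{\left(I{\left(12 \right)} \right)}} = - \frac{5751}{104}$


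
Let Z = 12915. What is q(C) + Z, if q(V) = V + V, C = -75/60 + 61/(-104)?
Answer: 671389/52 ≈ 12911.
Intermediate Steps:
C = -191/104 (C = -75*1/60 + 61*(-1/104) = -5/4 - 61/104 = -191/104 ≈ -1.8365)
q(V) = 2*V
q(C) + Z = 2*(-191/104) + 12915 = -191/52 + 12915 = 671389/52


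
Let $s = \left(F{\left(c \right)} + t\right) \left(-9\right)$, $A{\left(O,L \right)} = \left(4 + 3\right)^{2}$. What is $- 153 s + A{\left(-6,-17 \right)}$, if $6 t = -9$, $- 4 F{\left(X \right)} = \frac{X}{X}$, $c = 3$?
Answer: $- \frac{9443}{4} \approx -2360.8$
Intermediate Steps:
$F{\left(X \right)} = - \frac{1}{4}$ ($F{\left(X \right)} = - \frac{X \frac{1}{X}}{4} = \left(- \frac{1}{4}\right) 1 = - \frac{1}{4}$)
$t = - \frac{3}{2}$ ($t = \frac{1}{6} \left(-9\right) = - \frac{3}{2} \approx -1.5$)
$A{\left(O,L \right)} = 49$ ($A{\left(O,L \right)} = 7^{2} = 49$)
$s = \frac{63}{4}$ ($s = \left(- \frac{1}{4} - \frac{3}{2}\right) \left(-9\right) = \left(- \frac{7}{4}\right) \left(-9\right) = \frac{63}{4} \approx 15.75$)
$- 153 s + A{\left(-6,-17 \right)} = \left(-153\right) \frac{63}{4} + 49 = - \frac{9639}{4} + 49 = - \frac{9443}{4}$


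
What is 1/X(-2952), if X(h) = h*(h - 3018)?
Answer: 1/17623440 ≈ 5.6743e-8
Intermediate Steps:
X(h) = h*(-3018 + h)
1/X(-2952) = 1/(-2952*(-3018 - 2952)) = 1/(-2952*(-5970)) = 1/17623440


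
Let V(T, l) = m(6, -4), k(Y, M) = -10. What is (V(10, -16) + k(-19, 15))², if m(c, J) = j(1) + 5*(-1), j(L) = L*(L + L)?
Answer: 169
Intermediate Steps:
j(L) = 2*L² (j(L) = L*(2*L) = 2*L²)
m(c, J) = -3 (m(c, J) = 2*1² + 5*(-1) = 2*1 - 5 = 2 - 5 = -3)
V(T, l) = -3
(V(10, -16) + k(-19, 15))² = (-3 - 10)² = (-13)² = 169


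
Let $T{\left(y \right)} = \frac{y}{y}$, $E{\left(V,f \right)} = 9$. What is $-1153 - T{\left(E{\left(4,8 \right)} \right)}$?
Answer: $-1154$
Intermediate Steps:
$T{\left(y \right)} = 1$
$-1153 - T{\left(E{\left(4,8 \right)} \right)} = -1153 - 1 = -1154$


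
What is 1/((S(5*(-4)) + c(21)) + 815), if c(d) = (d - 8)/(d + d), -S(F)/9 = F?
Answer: 42/41803 ≈ 0.0010047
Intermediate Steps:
S(F) = -9*F
c(d) = (-8 + d)/(2*d) (c(d) = (-8 + d)/((2*d)) = (-8 + d)*(1/(2*d)) = (-8 + d)/(2*d))
1/((S(5*(-4)) + c(21)) + 815) = 1/((-45*(-4) + (½)*(-8 + 21)/21) + 815) = 1/((-9*(-20) + (½)*(1/21)*13) + 815) = 1/((180 + 13/42) + 815) = 1/(7573/42 + 815) = 1/(41803/42) = 42/41803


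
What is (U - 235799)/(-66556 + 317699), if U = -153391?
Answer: -389190/251143 ≈ -1.5497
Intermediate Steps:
(U - 235799)/(-66556 + 317699) = (-153391 - 235799)/(-66556 + 317699) = -389190/251143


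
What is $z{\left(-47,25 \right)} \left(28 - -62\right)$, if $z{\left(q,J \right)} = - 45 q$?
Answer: $190350$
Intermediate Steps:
$z{\left(-47,25 \right)} \left(28 - -62\right) = \left(-45\right) \left(-47\right) \left(28 - -62\right) = 2115 \left(28 + 62\right) = 2115 \cdot 90 = 190350$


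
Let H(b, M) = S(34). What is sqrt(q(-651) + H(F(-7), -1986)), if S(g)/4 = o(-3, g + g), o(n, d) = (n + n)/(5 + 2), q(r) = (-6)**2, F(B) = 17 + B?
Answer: 2*sqrt(399)/7 ≈ 5.7071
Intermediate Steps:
q(r) = 36
o(n, d) = 2*n/7 (o(n, d) = (2*n)/7 = (2*n)*(1/7) = 2*n/7)
S(g) = -24/7 (S(g) = 4*((2/7)*(-3)) = 4*(-6/7) = -24/7)
H(b, M) = -24/7
sqrt(q(-651) + H(F(-7), -1986)) = sqrt(36 - 24/7) = sqrt(228/7) = 2*sqrt(399)/7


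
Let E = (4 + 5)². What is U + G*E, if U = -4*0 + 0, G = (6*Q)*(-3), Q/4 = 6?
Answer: -34992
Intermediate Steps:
Q = 24 (Q = 4*6 = 24)
G = -432 (G = (6*24)*(-3) = 144*(-3) = -432)
E = 81 (E = 9² = 81)
U = 0 (U = 0 + 0 = 0)
U + G*E = 0 - 432*81 = 0 - 34992 = -34992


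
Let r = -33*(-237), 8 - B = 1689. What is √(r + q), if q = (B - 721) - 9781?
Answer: I*√4362 ≈ 66.045*I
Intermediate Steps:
B = -1681 (B = 8 - 1*1689 = 8 - 1689 = -1681)
q = -12183 (q = (-1681 - 721) - 9781 = -2402 - 9781 = -12183)
r = 7821
√(r + q) = √(7821 - 12183) = √(-4362) = I*√4362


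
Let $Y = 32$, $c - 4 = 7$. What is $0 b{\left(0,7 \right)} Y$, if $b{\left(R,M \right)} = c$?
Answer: $0$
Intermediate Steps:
$c = 11$ ($c = 4 + 7 = 11$)
$b{\left(R,M \right)} = 11$
$0 b{\left(0,7 \right)} Y = 0 \cdot 11 \cdot 32 = 0 \cdot 32 = 0$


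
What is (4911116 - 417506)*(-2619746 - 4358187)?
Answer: -31356109508130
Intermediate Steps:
(4911116 - 417506)*(-2619746 - 4358187) = 4493610*(-6977933) = -31356109508130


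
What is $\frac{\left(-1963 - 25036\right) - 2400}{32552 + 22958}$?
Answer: $- \frac{29399}{55510} \approx -0.52962$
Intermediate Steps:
$\frac{\left(-1963 - 25036\right) - 2400}{32552 + 22958} = \frac{\left(-1963 - 25036\right) - 2400}{55510} = \left(-26999 - 2400\right) \frac{1}{55510} = \left(-29399\right) \frac{1}{55510} = - \frac{29399}{55510}$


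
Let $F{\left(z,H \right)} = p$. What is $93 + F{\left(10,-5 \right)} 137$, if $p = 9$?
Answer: $1326$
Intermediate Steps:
$F{\left(z,H \right)} = 9$
$93 + F{\left(10,-5 \right)} 137 = 93 + 9 \cdot 137 = 93 + 1233 = 1326$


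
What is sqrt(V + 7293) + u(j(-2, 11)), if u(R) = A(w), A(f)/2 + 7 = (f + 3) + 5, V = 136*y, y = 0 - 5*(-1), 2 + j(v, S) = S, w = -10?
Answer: -18 + sqrt(7973) ≈ 71.292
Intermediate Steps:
j(v, S) = -2 + S
y = 5 (y = 0 + 5 = 5)
V = 680 (V = 136*5 = 680)
A(f) = 2 + 2*f (A(f) = -14 + 2*((f + 3) + 5) = -14 + 2*((3 + f) + 5) = -14 + 2*(8 + f) = -14 + (16 + 2*f) = 2 + 2*f)
u(R) = -18 (u(R) = 2 + 2*(-10) = 2 - 20 = -18)
sqrt(V + 7293) + u(j(-2, 11)) = sqrt(680 + 7293) - 18 = sqrt(7973) - 18 = -18 + sqrt(7973)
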